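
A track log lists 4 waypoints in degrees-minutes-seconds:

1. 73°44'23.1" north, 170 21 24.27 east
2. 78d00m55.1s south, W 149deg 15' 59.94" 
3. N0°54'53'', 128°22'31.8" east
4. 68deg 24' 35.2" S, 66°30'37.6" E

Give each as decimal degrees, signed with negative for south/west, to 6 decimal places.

1. 73.739750, 170.356742
2. -78.015306, -149.266650
3. 0.914722, 128.375500
4. -68.409778, 66.510444

Point 1:
  φ: 73° + 44/60 + 23.1/3600 = 73 + 0.733333 + 0.006417 = 73.7397500
  N → positive
  λ: 170 + 21/60 + 24.27/3600 = 170.3567417
  E → positive
Point 2:
  φ: 78° + 0/60 + 55.1/3600 = 78 + 0.000000 + 0.015306 = 78.0153056
  S → negative
  Lon: 149 + 15/60 + 59.94/3600 = 149.2666500
  hemisphere W, so the sign is −
Point 3:
  φ: 54′ + 53″ = 54.88333′; 0 + 54.88333/60 = 0.9147222
  N → positive
  λ: 128° + 22/60 + 31.8/3600 = 128 + 0.366667 + 0.008833 = 128.3755000
  E → positive
Point 4:
  Lat: 68 + 24/60 + 35.2/3600 = 68.4097778
  hemisphere S, so the sign is −
  Lon: 66 + 30/60 + 37.6/3600 = 66.5104444
  E → positive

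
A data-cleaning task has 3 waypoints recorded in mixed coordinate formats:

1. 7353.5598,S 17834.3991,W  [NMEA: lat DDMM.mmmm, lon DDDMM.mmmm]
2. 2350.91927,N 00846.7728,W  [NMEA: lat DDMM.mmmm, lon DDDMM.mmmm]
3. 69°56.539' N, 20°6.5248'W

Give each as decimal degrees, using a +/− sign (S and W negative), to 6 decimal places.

Point 1:
  Latitude: degrees = first 2 digits = 73, minutes = 53.5598; 73 + 53.5598/60 = 73.8926633
  S → negative
  Longitude: split at 3 digits → 178° and 34.3991′; 178 + 34.3991/60 = 178.5733183
  W → negative
Point 2:
  φ: split at 2 digits → 23° and 50.91927′; 23 + 50.91927/60 = 23.8486545
  N → positive
  Lon: degrees = first 3 digits = 8, minutes = 46.7728; 8 + 46.7728/60 = 8.7795467
  W → negative
Point 3:
  φ: 56.539′ = 0.942317°; total 69.9423167
  N ⇒ keep positive
  λ: 6.5248′ = 0.108747°; total 20.1087467
  W ⇒ negate

1. -73.892663, -178.573318
2. 23.848655, -8.779547
3. 69.942317, -20.108747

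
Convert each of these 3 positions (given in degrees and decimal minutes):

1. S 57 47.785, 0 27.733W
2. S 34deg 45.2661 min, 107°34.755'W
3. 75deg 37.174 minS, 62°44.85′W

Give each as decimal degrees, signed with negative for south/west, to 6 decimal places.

1. -57.796417, -0.462217
2. -34.754435, -107.579250
3. -75.619567, -62.747500

Point 1:
  φ: 47.785′ = 0.796417°; total 57.7964167
  hemisphere S, so the sign is −
  λ: 0 + 27.733/60 = 0.4622167
  hemisphere W, so the sign is −
Point 2:
  Latitude: 34 + 45.2661/60 = 34.7544350
  hemisphere S, so the sign is −
  Longitude: 34.755′ = 0.579250°; total 107.5792500
  hemisphere W, so the sign is −
Point 3:
  φ: 75 + 37.174/60 = 75.6195667
  S → negative
  Longitude: 62 + 44.85/60 = 62.7475000
  W ⇒ negate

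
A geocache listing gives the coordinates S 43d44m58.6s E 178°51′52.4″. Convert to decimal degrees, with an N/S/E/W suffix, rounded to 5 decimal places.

43.74961° S, 178.86456° E

Latitude: 43 + 44/60 + 58.6/3600 = 43.749611
Longitude: 178 + 51/60 + 52.4/3600 = 178.864556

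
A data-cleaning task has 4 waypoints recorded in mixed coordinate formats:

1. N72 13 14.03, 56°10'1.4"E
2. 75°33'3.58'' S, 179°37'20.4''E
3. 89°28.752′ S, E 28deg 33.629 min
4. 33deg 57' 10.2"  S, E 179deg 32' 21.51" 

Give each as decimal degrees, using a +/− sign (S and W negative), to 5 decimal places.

1. 72.22056, 56.16706
2. -75.55099, 179.62233
3. -89.47920, 28.56048
4. -33.95283, 179.53931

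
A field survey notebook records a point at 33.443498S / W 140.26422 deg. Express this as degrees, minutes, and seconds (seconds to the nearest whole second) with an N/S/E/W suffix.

Lat: whole degrees 33; 26.60988′ → 26′ and 36.59″
λ: whole degrees 140; 15.85320′ → 15′ and 51.19″

33°26′37″ S, 140°15′51″ W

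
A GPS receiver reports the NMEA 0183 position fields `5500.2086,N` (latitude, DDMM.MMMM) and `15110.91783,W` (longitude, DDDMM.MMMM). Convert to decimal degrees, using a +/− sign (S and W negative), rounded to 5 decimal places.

55.00348, -151.18196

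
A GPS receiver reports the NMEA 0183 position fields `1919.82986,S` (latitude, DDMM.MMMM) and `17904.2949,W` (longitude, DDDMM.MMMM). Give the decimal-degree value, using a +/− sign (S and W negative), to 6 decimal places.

-19.330498, -179.071582

φ: split at 2 digits → 19° and 19.82986′; 19 + 19.82986/60 = 19.3304977
S → negative
Lon: degrees = first 3 digits = 179, minutes = 4.2949; 179 + 4.2949/60 = 179.0715817
hemisphere W, so the sign is −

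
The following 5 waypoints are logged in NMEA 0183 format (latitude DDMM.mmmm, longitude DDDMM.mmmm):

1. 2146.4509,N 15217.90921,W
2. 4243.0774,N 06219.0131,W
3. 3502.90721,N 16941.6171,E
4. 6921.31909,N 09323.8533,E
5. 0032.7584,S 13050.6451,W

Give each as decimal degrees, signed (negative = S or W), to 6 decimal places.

1. 21.774182, -152.298487
2. 42.717957, -62.316885
3. 35.048454, 169.693618
4. 69.355318, 93.397555
5. -0.545973, -130.844085

Point 1:
  Lat: split at 2 digits → 21° and 46.4509′; 21 + 46.4509/60 = 21.7741817
  N → positive
  λ: split at 3 digits → 152° and 17.90921′; 152 + 17.90921/60 = 152.2984868
  hemisphere W, so the sign is −
Point 2:
  φ: degrees = first 2 digits = 42, minutes = 43.0774; 42 + 43.0774/60 = 42.7179567
  N → positive
  Longitude: degrees = first 3 digits = 62, minutes = 19.0131; 62 + 19.0131/60 = 62.3168850
  hemisphere W, so the sign is −
Point 3:
  Lat: degrees = first 2 digits = 35, minutes = 2.90721; 35 + 2.90721/60 = 35.0484535
  N → positive
  Longitude: split at 3 digits → 169° and 41.6171′; 169 + 41.6171/60 = 169.6936183
  E → positive
Point 4:
  φ: split at 2 digits → 69° and 21.31909′; 69 + 21.31909/60 = 69.3553182
  N → positive
  λ: split at 3 digits → 093° and 23.8533′; 93 + 23.8533/60 = 93.3975550
  E → positive
Point 5:
  Lat: degrees = first 2 digits = 0, minutes = 32.7584; 0 + 32.7584/60 = 0.5459733
  hemisphere S, so the sign is −
  Longitude: degrees = first 3 digits = 130, minutes = 50.6451; 130 + 50.6451/60 = 130.8440850
  W → negative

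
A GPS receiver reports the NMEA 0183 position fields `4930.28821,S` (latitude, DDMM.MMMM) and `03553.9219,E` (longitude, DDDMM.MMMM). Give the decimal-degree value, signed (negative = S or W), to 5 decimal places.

Latitude: degrees = first 2 digits = 49, minutes = 30.28821; 49 + 30.28821/60 = 49.504804
S → negative
Longitude: split at 3 digits → 035° and 53.9219′; 35 + 53.9219/60 = 35.898698
E ⇒ keep positive

-49.50480, 35.89870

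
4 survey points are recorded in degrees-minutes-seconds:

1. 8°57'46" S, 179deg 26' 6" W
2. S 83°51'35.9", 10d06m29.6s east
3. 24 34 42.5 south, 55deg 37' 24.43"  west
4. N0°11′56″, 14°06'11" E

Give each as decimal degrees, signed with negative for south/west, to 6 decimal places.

Point 1:
  Latitude: 8 + 57/60 + 46/3600 = 8.9627778
  S ⇒ negate
  λ: 26′ + 6″ = 26.10000′; 179 + 26.10000/60 = 179.4350000
  hemisphere W, so the sign is −
Point 2:
  Lat: 83° + 51/60 + 35.9/3600 = 83 + 0.850000 + 0.009972 = 83.8599722
  S ⇒ negate
  Lon: 10° + 6/60 + 29.6/3600 = 10 + 0.100000 + 0.008222 = 10.1082222
  E → positive
Point 3:
  Lat: 24 + 34/60 + 42.5/3600 = 24.5784722
  S ⇒ negate
  Lon: 55° + 37/60 + 24.43/3600 = 55 + 0.616667 + 0.006786 = 55.6234528
  hemisphere W, so the sign is −
Point 4:
  Lat: 0° + 11/60 + 56/3600 = 0 + 0.183333 + 0.015556 = 0.1988889
  N → positive
  λ: 6′ + 11″ = 6.18333′; 14 + 6.18333/60 = 14.1030556
  E → positive

1. -8.962778, -179.435000
2. -83.859972, 10.108222
3. -24.578472, -55.623453
4. 0.198889, 14.103056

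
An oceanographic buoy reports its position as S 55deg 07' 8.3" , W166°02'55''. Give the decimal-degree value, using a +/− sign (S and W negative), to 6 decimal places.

Lat: 7′ + 8.3″ = 7.13833′; 55 + 7.13833/60 = 55.1189722
S → negative
Lon: 166 + 2/60 + 55/3600 = 166.0486111
W → negative

-55.118972, -166.048611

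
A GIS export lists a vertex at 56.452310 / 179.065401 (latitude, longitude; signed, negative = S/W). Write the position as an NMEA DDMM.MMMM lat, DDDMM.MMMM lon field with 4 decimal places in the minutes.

Latitude: fractional part 0.452310 → 27.138600 minutes
Longitude: 179° + 0.065401 × 60 = 179° 3.924060′

5627.1386,N / 17903.9241,E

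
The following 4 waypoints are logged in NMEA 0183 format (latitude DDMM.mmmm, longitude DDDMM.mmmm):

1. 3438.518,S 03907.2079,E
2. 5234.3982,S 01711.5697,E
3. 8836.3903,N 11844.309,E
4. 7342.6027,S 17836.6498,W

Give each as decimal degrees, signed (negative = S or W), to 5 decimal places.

1. -34.64197, 39.12013
2. -52.57330, 17.19283
3. 88.60651, 118.73848
4. -73.71005, -178.61083

Point 1:
  φ: split at 2 digits → 34° and 38.518′; 34 + 38.518/60 = 34.641967
  hemisphere S, so the sign is −
  Lon: split at 3 digits → 039° and 7.2079′; 39 + 7.2079/60 = 39.120132
  E ⇒ keep positive
Point 2:
  Latitude: split at 2 digits → 52° and 34.3982′; 52 + 34.3982/60 = 52.573303
  S ⇒ negate
  Lon: split at 3 digits → 017° and 11.5697′; 17 + 11.5697/60 = 17.192828
  E → positive
Point 3:
  φ: degrees = first 2 digits = 88, minutes = 36.3903; 88 + 36.3903/60 = 88.606505
  N → positive
  Lon: degrees = first 3 digits = 118, minutes = 44.309; 118 + 44.309/60 = 118.738483
  E ⇒ keep positive
Point 4:
  Lat: degrees = first 2 digits = 73, minutes = 42.6027; 73 + 42.6027/60 = 73.710045
  S → negative
  Longitude: split at 3 digits → 178° and 36.6498′; 178 + 36.6498/60 = 178.610830
  W ⇒ negate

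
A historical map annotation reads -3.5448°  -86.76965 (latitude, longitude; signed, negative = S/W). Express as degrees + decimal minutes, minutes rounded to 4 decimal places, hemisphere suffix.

3° 32.6880′ S, 86° 46.1790′ W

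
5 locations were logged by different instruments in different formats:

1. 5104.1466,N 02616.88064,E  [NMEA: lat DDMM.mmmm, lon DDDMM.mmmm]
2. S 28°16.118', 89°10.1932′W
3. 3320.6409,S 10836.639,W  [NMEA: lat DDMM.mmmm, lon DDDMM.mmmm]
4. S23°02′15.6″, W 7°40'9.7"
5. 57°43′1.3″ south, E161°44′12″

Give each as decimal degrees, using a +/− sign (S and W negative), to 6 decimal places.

1. 51.069110, 26.281344
2. -28.268633, -89.169887
3. -33.344015, -108.610650
4. -23.037667, -7.669361
5. -57.717028, 161.736667

Point 1:
  Latitude: degrees = first 2 digits = 51, minutes = 4.1466; 51 + 4.1466/60 = 51.0691100
  N ⇒ keep positive
  Lon: degrees = first 3 digits = 26, minutes = 16.88064; 26 + 16.88064/60 = 26.2813440
  E ⇒ keep positive
Point 2:
  φ: 16.118′ = 0.268633°; total 28.2686333
  S ⇒ negate
  Lon: 10.1932′ = 0.169887°; total 89.1698867
  hemisphere W, so the sign is −
Point 3:
  Latitude: split at 2 digits → 33° and 20.6409′; 33 + 20.6409/60 = 33.3440150
  hemisphere S, so the sign is −
  λ: degrees = first 3 digits = 108, minutes = 36.639; 108 + 36.639/60 = 108.6106500
  W → negative
Point 4:
  Lat: 23° + 2/60 + 15.6/3600 = 23 + 0.033333 + 0.004333 = 23.0376667
  S ⇒ negate
  λ: 7 + 40/60 + 9.7/3600 = 7.6693611
  W ⇒ negate
Point 5:
  Lat: 57° + 43/60 + 1.3/3600 = 57 + 0.716667 + 0.000361 = 57.7170278
  S → negative
  λ: 161° + 44/60 + 12/3600 = 161 + 0.733333 + 0.003333 = 161.7366667
  E ⇒ keep positive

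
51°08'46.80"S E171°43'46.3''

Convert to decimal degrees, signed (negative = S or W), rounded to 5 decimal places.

-51.14633, 171.72953

φ: 51 + 8/60 + 46.8/3600 = 51.146333
hemisphere S, so the sign is −
λ: 43′ + 46.3″ = 43.77167′; 171 + 43.77167/60 = 171.729528
E → positive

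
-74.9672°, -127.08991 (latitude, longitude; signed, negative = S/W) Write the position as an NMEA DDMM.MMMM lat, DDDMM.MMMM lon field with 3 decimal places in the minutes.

7458.032,S / 12705.395,W

Latitude is negative → S; |value| = 74.967200
Latitude: fractional part 0.967200 → 58.03200 minutes
Longitude is negative → W; |value| = 127.089910
Lon: fractional part 0.089910 → 5.39460 minutes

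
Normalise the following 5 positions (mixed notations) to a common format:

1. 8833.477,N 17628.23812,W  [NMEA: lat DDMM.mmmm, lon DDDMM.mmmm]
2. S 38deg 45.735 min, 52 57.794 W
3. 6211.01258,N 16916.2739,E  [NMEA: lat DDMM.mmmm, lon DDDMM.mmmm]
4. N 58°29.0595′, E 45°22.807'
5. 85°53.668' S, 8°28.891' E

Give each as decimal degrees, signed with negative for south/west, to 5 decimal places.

Point 1:
  φ: degrees = first 2 digits = 88, minutes = 33.477; 88 + 33.477/60 = 88.557950
  N ⇒ keep positive
  Lon: degrees = first 3 digits = 176, minutes = 28.23812; 176 + 28.23812/60 = 176.470635
  W → negative
Point 2:
  Latitude: 45.735′ = 0.762250°; total 38.762250
  S → negative
  λ: 57.794′ = 0.963233°; total 52.963233
  W → negative
Point 3:
  φ: degrees = first 2 digits = 62, minutes = 11.01258; 62 + 11.01258/60 = 62.183543
  N → positive
  λ: degrees = first 3 digits = 169, minutes = 16.2739; 169 + 16.2739/60 = 169.271232
  E → positive
Point 4:
  Lat: 29.0595′ = 0.484325°; total 58.484325
  N ⇒ keep positive
  Longitude: 22.807′ = 0.380117°; total 45.380117
  E → positive
Point 5:
  φ: 85 + 53.668/60 = 85.894467
  hemisphere S, so the sign is −
  Longitude: 8 + 28.891/60 = 8.481517
  E → positive

1. 88.55795, -176.47064
2. -38.76225, -52.96323
3. 62.18354, 169.27123
4. 58.48433, 45.38012
5. -85.89447, 8.48152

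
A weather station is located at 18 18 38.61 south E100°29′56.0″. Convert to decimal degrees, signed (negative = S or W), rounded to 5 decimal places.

Latitude: 18 + 18/60 + 38.61/3600 = 18.310725
S → negative
Lon: 100 + 29/60 + 56/3600 = 100.498889
E ⇒ keep positive

-18.31073, 100.49889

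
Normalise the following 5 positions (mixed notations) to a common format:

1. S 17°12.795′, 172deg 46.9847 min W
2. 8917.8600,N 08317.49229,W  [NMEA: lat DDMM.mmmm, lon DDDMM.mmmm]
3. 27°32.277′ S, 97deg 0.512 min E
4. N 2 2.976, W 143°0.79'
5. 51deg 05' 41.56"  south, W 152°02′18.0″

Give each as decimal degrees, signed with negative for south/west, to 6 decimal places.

1. -17.213250, -172.783078
2. 89.297667, -83.291538
3. -27.537950, 97.008533
4. 2.049600, -143.013167
5. -51.094878, -152.038333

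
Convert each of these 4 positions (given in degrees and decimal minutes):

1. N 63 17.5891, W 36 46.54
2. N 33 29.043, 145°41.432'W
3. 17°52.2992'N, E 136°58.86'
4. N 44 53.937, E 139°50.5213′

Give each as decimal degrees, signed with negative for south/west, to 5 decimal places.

Point 1:
  φ: 63 + 17.5891/60 = 63.293152
  N ⇒ keep positive
  Lon: 46.54′ = 0.775667°; total 36.775667
  W → negative
Point 2:
  φ: 33 + 29.043/60 = 33.484050
  N ⇒ keep positive
  Longitude: 41.432′ = 0.690533°; total 145.690533
  W ⇒ negate
Point 3:
  φ: 52.2992′ = 0.871653°; total 17.871653
  N → positive
  λ: 58.86′ = 0.981000°; total 136.981000
  E ⇒ keep positive
Point 4:
  φ: 53.937′ = 0.898950°; total 44.898950
  N ⇒ keep positive
  λ: 50.5213′ = 0.842022°; total 139.842022
  E ⇒ keep positive

1. 63.29315, -36.77567
2. 33.48405, -145.69053
3. 17.87165, 136.98100
4. 44.89895, 139.84202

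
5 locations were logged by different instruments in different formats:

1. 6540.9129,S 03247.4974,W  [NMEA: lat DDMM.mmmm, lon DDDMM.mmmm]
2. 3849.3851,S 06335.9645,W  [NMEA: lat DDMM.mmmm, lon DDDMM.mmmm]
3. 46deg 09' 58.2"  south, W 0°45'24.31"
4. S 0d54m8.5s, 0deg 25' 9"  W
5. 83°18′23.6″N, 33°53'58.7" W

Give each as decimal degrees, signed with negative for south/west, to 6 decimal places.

1. -65.681882, -32.791623
2. -38.823085, -63.599408
3. -46.166167, -0.756753
4. -0.902361, -0.419167
5. 83.306556, -33.899639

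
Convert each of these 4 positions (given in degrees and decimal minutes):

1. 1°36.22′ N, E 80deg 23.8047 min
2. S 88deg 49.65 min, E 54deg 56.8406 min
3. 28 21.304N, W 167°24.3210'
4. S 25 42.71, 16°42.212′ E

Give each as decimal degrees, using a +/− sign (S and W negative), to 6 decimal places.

Point 1:
  Latitude: 36.22′ = 0.603667°; total 1.6036667
  N → positive
  Longitude: 23.8047′ = 0.396745°; total 80.3967450
  E ⇒ keep positive
Point 2:
  Lat: 49.65′ = 0.827500°; total 88.8275000
  S ⇒ negate
  Lon: 54 + 56.8406/60 = 54.9473433
  E ⇒ keep positive
Point 3:
  Latitude: 28 + 21.304/60 = 28.3550667
  N ⇒ keep positive
  Lon: 24.321′ = 0.405350°; total 167.4053500
  W → negative
Point 4:
  Latitude: 25 + 42.71/60 = 25.7118333
  S ⇒ negate
  Lon: 16 + 42.212/60 = 16.7035333
  E ⇒ keep positive

1. 1.603667, 80.396745
2. -88.827500, 54.947343
3. 28.355067, -167.405350
4. -25.711833, 16.703533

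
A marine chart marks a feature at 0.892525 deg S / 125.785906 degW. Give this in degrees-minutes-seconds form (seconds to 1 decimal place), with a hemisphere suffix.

Lat: 0.892525 × 60 = 53.55150′ → 53′, remainder × 60 = 33.090″
λ: 0.785906° → 47.15436′; 0.15436 × 60 = 9.262″

0°53′33.1″ S, 125°47′9.3″ W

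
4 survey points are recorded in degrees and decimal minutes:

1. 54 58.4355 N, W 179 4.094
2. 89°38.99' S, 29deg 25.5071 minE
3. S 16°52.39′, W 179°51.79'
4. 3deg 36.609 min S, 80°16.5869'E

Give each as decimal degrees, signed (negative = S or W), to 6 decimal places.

1. 54.973925, -179.068233
2. -89.649833, 29.425118
3. -16.873167, -179.863167
4. -3.610150, 80.276448

Point 1:
  Latitude: 58.4355′ = 0.973925°; total 54.9739250
  N ⇒ keep positive
  Lon: 4.094′ = 0.068233°; total 179.0682333
  W ⇒ negate
Point 2:
  Latitude: 89 + 38.99/60 = 89.6498333
  S → negative
  Lon: 25.5071′ = 0.425118°; total 29.4251183
  E ⇒ keep positive
Point 3:
  φ: 52.39′ = 0.873167°; total 16.8731667
  S → negative
  Longitude: 51.79′ = 0.863167°; total 179.8631667
  W ⇒ negate
Point 4:
  Lat: 36.609′ = 0.610150°; total 3.6101500
  S → negative
  Lon: 80 + 16.5869/60 = 80.2764483
  E → positive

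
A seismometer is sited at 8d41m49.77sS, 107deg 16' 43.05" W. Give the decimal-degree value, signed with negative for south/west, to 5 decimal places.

-8.69716, -107.27863

Lat: 41′ + 49.77″ = 41.82950′; 8 + 41.82950/60 = 8.697158
S ⇒ negate
λ: 107 + 16/60 + 43.05/3600 = 107.278625
W → negative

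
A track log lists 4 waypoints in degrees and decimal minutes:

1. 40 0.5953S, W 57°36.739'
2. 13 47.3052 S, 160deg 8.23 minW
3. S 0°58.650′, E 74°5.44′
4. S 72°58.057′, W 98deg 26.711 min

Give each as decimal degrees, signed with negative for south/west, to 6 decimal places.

Point 1:
  Latitude: 0.5953′ = 0.009922°; total 40.0099217
  hemisphere S, so the sign is −
  λ: 57 + 36.739/60 = 57.6123167
  W → negative
Point 2:
  φ: 13 + 47.3052/60 = 13.7884200
  hemisphere S, so the sign is −
  Lon: 160 + 8.23/60 = 160.1371667
  W → negative
Point 3:
  Latitude: 58.65′ = 0.977500°; total 0.9775000
  S → negative
  λ: 5.44′ = 0.090667°; total 74.0906667
  E → positive
Point 4:
  φ: 58.057′ = 0.967617°; total 72.9676167
  S → negative
  Lon: 98 + 26.711/60 = 98.4451833
  W ⇒ negate

1. -40.009922, -57.612317
2. -13.788420, -160.137167
3. -0.977500, 74.090667
4. -72.967617, -98.445183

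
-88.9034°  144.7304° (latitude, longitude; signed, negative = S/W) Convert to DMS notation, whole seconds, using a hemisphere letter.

88°54′12″ S, 144°43′49″ E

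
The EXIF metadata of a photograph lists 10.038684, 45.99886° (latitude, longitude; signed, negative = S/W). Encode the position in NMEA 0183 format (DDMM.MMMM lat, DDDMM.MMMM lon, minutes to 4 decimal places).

1002.3210,N / 04559.9316,E

φ: 10° + 0.038684 × 60 = 10° 2.321040′
Lon: 45° + 0.998860 × 60 = 45° 59.931600′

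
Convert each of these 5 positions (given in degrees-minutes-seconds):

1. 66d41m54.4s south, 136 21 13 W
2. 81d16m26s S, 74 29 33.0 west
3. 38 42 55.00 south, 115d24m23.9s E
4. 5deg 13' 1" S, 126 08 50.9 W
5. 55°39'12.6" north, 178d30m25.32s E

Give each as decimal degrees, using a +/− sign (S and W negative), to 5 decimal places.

1. -66.69844, -136.35361
2. -81.27389, -74.49250
3. -38.71528, 115.40664
4. -5.21694, -126.14747
5. 55.65350, 178.50703

Point 1:
  Lat: 66 + 41/60 + 54.4/3600 = 66.698444
  S → negative
  λ: 136° + 21/60 + 13/3600 = 136 + 0.350000 + 0.003611 = 136.353611
  W ⇒ negate
Point 2:
  φ: 81 + 16/60 + 26/3600 = 81.273889
  hemisphere S, so the sign is −
  Longitude: 74° + 29/60 + 33/3600 = 74 + 0.483333 + 0.009167 = 74.492500
  W → negative
Point 3:
  Lat: 38 + 42/60 + 55/3600 = 38.715278
  S ⇒ negate
  Longitude: 115 + 24/60 + 23.9/3600 = 115.406639
  E ⇒ keep positive
Point 4:
  Lat: 5 + 13/60 + 1/3600 = 5.216944
  S ⇒ negate
  λ: 8′ + 50.9″ = 8.84833′; 126 + 8.84833/60 = 126.147472
  W → negative
Point 5:
  Latitude: 55° + 39/60 + 12.6/3600 = 55 + 0.650000 + 0.003500 = 55.653500
  N ⇒ keep positive
  λ: 30′ + 25.32″ = 30.42200′; 178 + 30.42200/60 = 178.507033
  E → positive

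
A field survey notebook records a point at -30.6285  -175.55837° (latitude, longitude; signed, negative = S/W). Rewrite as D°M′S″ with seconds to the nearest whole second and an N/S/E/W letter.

30°37′43″ S, 175°33′30″ W

Latitude is negative → S; |value| = 30.628500
Latitude: 0.628500 × 60 = 37.71000′ → 37′, remainder × 60 = 42.60″
Longitude is negative → W; |value| = 175.558370
Lon: 0.558370° → 33.50220′; 0.50220 × 60 = 30.13″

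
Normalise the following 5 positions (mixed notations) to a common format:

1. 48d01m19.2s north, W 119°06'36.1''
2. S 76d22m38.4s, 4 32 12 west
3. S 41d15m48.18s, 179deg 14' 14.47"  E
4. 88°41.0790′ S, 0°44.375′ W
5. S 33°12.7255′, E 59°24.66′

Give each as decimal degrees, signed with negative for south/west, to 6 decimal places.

1. 48.022000, -119.110028
2. -76.377333, -4.536667
3. -41.263383, 179.237353
4. -88.684650, -0.739583
5. -33.212092, 59.411000

Point 1:
  φ: 48 + 1/60 + 19.2/3600 = 48.0220000
  N ⇒ keep positive
  λ: 6′ + 36.1″ = 6.60167′; 119 + 6.60167/60 = 119.1100278
  W → negative
Point 2:
  φ: 76 + 22/60 + 38.4/3600 = 76.3773333
  S ⇒ negate
  λ: 4° + 32/60 + 12/3600 = 4 + 0.533333 + 0.003333 = 4.5366667
  W → negative
Point 3:
  φ: 41 + 15/60 + 48.18/3600 = 41.2633833
  hemisphere S, so the sign is −
  Longitude: 179° + 14/60 + 14.47/3600 = 179 + 0.233333 + 0.004019 = 179.2373528
  E → positive
Point 4:
  φ: 41.079′ = 0.684650°; total 88.6846500
  S ⇒ negate
  Longitude: 44.375′ = 0.739583°; total 0.7395833
  hemisphere W, so the sign is −
Point 5:
  Latitude: 33 + 12.7255/60 = 33.2120917
  hemisphere S, so the sign is −
  Longitude: 24.66′ = 0.411000°; total 59.4110000
  E ⇒ keep positive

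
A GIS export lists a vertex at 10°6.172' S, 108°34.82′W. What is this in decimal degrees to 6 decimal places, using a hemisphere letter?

10.102867° S, 108.580333° W

φ: 6.172′ = 0.102867°; total 10.1028667
Lon: 34.82′ = 0.580333°; total 108.5803333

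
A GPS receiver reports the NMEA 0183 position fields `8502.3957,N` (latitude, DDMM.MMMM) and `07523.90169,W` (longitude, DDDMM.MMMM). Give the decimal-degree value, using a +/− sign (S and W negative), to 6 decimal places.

85.039928, -75.398362

Lat: split at 2 digits → 85° and 2.3957′; 85 + 2.3957/60 = 85.0399283
N ⇒ keep positive
Lon: split at 3 digits → 075° and 23.90169′; 75 + 23.90169/60 = 75.3983615
W → negative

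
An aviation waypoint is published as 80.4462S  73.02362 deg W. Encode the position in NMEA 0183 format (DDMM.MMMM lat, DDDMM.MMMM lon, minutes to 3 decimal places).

8026.772,S / 07301.417,W

Lat: fractional part 0.446200 → 26.77200 minutes
Longitude: minutes = (73.023620 − 73) × 60 = 1.41720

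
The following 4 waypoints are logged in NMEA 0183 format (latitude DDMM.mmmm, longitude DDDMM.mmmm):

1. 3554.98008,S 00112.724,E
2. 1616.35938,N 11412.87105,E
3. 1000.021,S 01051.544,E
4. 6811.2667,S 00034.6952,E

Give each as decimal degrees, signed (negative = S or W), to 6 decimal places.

1. -35.916335, 1.212067
2. 16.272656, 114.214518
3. -10.000350, 10.859067
4. -68.187778, 0.578253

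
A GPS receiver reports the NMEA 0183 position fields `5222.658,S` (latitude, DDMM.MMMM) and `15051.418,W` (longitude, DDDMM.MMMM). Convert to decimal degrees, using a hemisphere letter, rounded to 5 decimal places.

φ: degrees = first 2 digits = 52, minutes = 22.658; 52 + 22.658/60 = 52.377633
Lon: degrees = first 3 digits = 150, minutes = 51.418; 150 + 51.418/60 = 150.856967

52.37763° S, 150.85697° W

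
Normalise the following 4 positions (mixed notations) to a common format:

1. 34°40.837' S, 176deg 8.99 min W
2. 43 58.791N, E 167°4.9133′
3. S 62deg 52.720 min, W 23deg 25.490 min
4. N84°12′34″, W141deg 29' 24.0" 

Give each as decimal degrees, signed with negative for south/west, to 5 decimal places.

1. -34.68062, -176.14983
2. 43.97985, 167.08189
3. -62.87867, -23.42483
4. 84.20944, -141.49000

Point 1:
  Latitude: 40.837′ = 0.680617°; total 34.680617
  S ⇒ negate
  Longitude: 8.99′ = 0.149833°; total 176.149833
  W → negative
Point 2:
  Lat: 43 + 58.791/60 = 43.979850
  N → positive
  Lon: 4.9133′ = 0.081888°; total 167.081888
  E → positive
Point 3:
  φ: 52.72′ = 0.878667°; total 62.878667
  S ⇒ negate
  Lon: 23 + 25.49/60 = 23.424833
  hemisphere W, so the sign is −
Point 4:
  Latitude: 84° + 12/60 + 34/3600 = 84 + 0.200000 + 0.009444 = 84.209444
  N → positive
  Longitude: 141° + 29/60 + 24/3600 = 141 + 0.483333 + 0.006667 = 141.490000
  W ⇒ negate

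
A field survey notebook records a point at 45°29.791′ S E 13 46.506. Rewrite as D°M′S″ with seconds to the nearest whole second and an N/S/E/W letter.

45°29′47″ S, 13°46′30″ E

Latitude: 29.79100′ → 29′ and 0.79100 × 60 = 47.46″
λ: 46.50600′ → 46′ and 0.50600 × 60 = 30.36″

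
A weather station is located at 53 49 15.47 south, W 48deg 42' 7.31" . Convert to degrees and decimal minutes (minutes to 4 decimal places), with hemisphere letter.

Latitude: 49 + 15.47/60 = 49.257833′
λ: 42 + 7.31/60 = 42.121833′

53° 49.2578′ S, 48° 42.1218′ W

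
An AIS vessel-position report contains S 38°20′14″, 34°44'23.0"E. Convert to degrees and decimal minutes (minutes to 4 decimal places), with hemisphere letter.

38° 20.2333′ S, 34° 44.3833′ E

φ: seconds/60 = 0.23333; minutes = 20 + 0.23333 = 20.233333
λ: 44 + 23/60 = 44.383333′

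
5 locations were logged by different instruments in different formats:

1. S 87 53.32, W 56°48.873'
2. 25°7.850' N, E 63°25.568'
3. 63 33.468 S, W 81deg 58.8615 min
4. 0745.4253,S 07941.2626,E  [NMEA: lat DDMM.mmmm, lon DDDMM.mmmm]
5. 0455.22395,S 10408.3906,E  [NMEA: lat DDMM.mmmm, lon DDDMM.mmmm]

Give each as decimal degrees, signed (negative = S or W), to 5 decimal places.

1. -87.88867, -56.81455
2. 25.13083, 63.42613
3. -63.55780, -81.98103
4. -7.75709, 79.68771
5. -4.92040, 104.13984

Point 1:
  Latitude: 53.32′ = 0.888667°; total 87.888667
  hemisphere S, so the sign is −
  λ: 48.873′ = 0.814550°; total 56.814550
  W ⇒ negate
Point 2:
  Latitude: 7.85′ = 0.130833°; total 25.130833
  N ⇒ keep positive
  Lon: 63 + 25.568/60 = 63.426133
  E → positive
Point 3:
  Lat: 33.468′ = 0.557800°; total 63.557800
  S → negative
  Lon: 58.8615′ = 0.981025°; total 81.981025
  W → negative
Point 4:
  φ: split at 2 digits → 07° and 45.4253′; 7 + 45.4253/60 = 7.757088
  S → negative
  Lon: split at 3 digits → 079° and 41.2626′; 79 + 41.2626/60 = 79.687710
  E ⇒ keep positive
Point 5:
  φ: degrees = first 2 digits = 4, minutes = 55.22395; 4 + 55.22395/60 = 4.920399
  S → negative
  λ: degrees = first 3 digits = 104, minutes = 8.3906; 104 + 8.3906/60 = 104.139843
  E ⇒ keep positive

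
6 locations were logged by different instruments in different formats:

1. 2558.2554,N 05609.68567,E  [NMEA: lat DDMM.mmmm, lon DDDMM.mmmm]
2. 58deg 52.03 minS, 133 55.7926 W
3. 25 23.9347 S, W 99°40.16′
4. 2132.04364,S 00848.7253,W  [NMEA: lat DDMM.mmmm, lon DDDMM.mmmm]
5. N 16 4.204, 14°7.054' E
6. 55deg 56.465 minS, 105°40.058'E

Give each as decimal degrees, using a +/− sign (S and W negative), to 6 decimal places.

Point 1:
  Latitude: degrees = first 2 digits = 25, minutes = 58.2554; 25 + 58.2554/60 = 25.9709233
  N ⇒ keep positive
  Longitude: split at 3 digits → 056° and 9.68567′; 56 + 9.68567/60 = 56.1614278
  E → positive
Point 2:
  Latitude: 52.03′ = 0.867167°; total 58.8671667
  S ⇒ negate
  λ: 55.7926′ = 0.929877°; total 133.9298767
  hemisphere W, so the sign is −
Point 3:
  Latitude: 25 + 23.9347/60 = 25.3989117
  S ⇒ negate
  Longitude: 99 + 40.16/60 = 99.6693333
  W ⇒ negate
Point 4:
  Lat: split at 2 digits → 21° and 32.04364′; 21 + 32.04364/60 = 21.5340607
  S → negative
  Lon: split at 3 digits → 008° and 48.7253′; 8 + 48.7253/60 = 8.8120883
  W → negative
Point 5:
  φ: 16 + 4.204/60 = 16.0700667
  N → positive
  Longitude: 7.054′ = 0.117567°; total 14.1175667
  E ⇒ keep positive
Point 6:
  Lat: 55 + 56.465/60 = 55.9410833
  S ⇒ negate
  λ: 105 + 40.058/60 = 105.6676333
  E → positive

1. 25.970923, 56.161428
2. -58.867167, -133.929877
3. -25.398912, -99.669333
4. -21.534061, -8.812088
5. 16.070067, 14.117567
6. -55.941083, 105.667633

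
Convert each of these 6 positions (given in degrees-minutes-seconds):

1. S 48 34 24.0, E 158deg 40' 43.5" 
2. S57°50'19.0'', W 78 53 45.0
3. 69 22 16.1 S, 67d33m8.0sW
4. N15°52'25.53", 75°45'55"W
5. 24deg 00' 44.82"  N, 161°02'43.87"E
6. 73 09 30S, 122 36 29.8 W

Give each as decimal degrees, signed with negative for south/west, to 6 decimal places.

1. -48.573333, 158.678750
2. -57.838611, -78.895833
3. -69.371139, -67.552222
4. 15.873758, -75.765278
5. 24.012450, 161.045519
6. -73.158333, -122.608278

Point 1:
  Latitude: 48° + 34/60 + 24/3600 = 48 + 0.566667 + 0.006667 = 48.5733333
  hemisphere S, so the sign is −
  λ: 158 + 40/60 + 43.5/3600 = 158.6787500
  E → positive
Point 2:
  Latitude: 50′ + 19″ = 50.31667′; 57 + 50.31667/60 = 57.8386111
  S ⇒ negate
  λ: 78° + 53/60 + 45/3600 = 78 + 0.883333 + 0.012500 = 78.8958333
  W ⇒ negate
Point 3:
  Latitude: 69 + 22/60 + 16.1/3600 = 69.3711389
  S → negative
  Lon: 33′ + 8″ = 33.13333′; 67 + 33.13333/60 = 67.5522222
  hemisphere W, so the sign is −
Point 4:
  Lat: 52′ + 25.53″ = 52.42550′; 15 + 52.42550/60 = 15.8737583
  N ⇒ keep positive
  λ: 75 + 45/60 + 55/3600 = 75.7652778
  W ⇒ negate
Point 5:
  φ: 24 + 0/60 + 44.82/3600 = 24.0124500
  N → positive
  λ: 2′ + 43.87″ = 2.73117′; 161 + 2.73117/60 = 161.0455194
  E → positive
Point 6:
  Lat: 73° + 9/60 + 30/3600 = 73 + 0.150000 + 0.008333 = 73.1583333
  S → negative
  Lon: 36′ + 29.8″ = 36.49667′; 122 + 36.49667/60 = 122.6082778
  hemisphere W, so the sign is −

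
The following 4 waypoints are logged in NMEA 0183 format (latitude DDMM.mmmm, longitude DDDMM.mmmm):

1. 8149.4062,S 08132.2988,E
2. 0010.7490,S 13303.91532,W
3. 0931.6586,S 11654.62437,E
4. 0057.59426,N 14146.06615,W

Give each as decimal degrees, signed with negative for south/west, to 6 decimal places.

1. -81.823437, 81.538313
2. -0.179150, -133.065255
3. -9.527643, 116.910406
4. 0.959904, -141.767769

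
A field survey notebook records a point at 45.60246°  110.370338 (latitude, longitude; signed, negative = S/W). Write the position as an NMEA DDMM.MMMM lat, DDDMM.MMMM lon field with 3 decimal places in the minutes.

4536.148,N / 11022.220,E

Lat: 45° + 0.602460 × 60 = 45° 36.14760′
Longitude: 110° + 0.370338 × 60 = 110° 22.22028′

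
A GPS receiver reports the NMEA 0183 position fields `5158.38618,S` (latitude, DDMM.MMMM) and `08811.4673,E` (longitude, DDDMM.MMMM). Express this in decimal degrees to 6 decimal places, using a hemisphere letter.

51.973103° S, 88.191122° E

Latitude: degrees = first 2 digits = 51, minutes = 58.38618; 51 + 58.38618/60 = 51.9731030
λ: split at 3 digits → 088° and 11.4673′; 88 + 11.4673/60 = 88.1911217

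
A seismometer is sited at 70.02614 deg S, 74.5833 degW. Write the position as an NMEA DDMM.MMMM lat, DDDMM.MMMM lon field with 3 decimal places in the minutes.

Latitude: fractional part 0.026140 → 1.56840 minutes
Longitude: minutes = (74.583300 − 74) × 60 = 34.99800

7001.568,S / 07434.998,W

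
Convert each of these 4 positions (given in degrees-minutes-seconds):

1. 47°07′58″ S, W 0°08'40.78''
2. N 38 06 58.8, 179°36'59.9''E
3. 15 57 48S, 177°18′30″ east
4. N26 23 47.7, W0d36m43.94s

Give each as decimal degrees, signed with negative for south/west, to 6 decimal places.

1. -47.132778, -0.144661
2. 38.116333, 179.616639
3. -15.963333, 177.308333
4. 26.396583, -0.612206

Point 1:
  Latitude: 7′ + 58″ = 7.96667′; 47 + 7.96667/60 = 47.1327778
  S → negative
  λ: 8′ + 40.78″ = 8.67967′; 0 + 8.67967/60 = 0.1446611
  hemisphere W, so the sign is −
Point 2:
  Latitude: 38° + 6/60 + 58.8/3600 = 38 + 0.100000 + 0.016333 = 38.1163333
  N ⇒ keep positive
  λ: 179° + 36/60 + 59.9/3600 = 179 + 0.600000 + 0.016639 = 179.6166389
  E → positive
Point 3:
  Lat: 15 + 57/60 + 48/3600 = 15.9633333
  S → negative
  λ: 177 + 18/60 + 30/3600 = 177.3083333
  E ⇒ keep positive
Point 4:
  φ: 26° + 23/60 + 47.7/3600 = 26 + 0.383333 + 0.013250 = 26.3965833
  N → positive
  Longitude: 0° + 36/60 + 43.94/3600 = 0 + 0.600000 + 0.012206 = 0.6122056
  W → negative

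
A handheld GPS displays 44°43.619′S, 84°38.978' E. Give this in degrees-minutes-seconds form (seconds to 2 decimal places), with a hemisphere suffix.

Latitude: 43.61900′ → 43′ and 0.61900 × 60 = 37.1400″
λ: fractional minutes 0.97800 × 60 = 58.6800″

44°43′37.14″ S, 84°38′58.68″ E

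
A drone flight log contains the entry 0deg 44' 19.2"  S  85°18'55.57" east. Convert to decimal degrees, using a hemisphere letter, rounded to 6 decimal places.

φ: 44′ + 19.2″ = 44.32000′; 0 + 44.32000/60 = 0.7386667
λ: 18′ + 55.57″ = 18.92617′; 85 + 18.92617/60 = 85.3154361

0.738667° S, 85.315436° E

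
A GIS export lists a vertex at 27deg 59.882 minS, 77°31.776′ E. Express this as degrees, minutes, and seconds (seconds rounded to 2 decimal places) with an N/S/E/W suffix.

27°59′52.92″ S, 77°31′46.56″ E

Latitude: fractional minutes 0.88200 × 60 = 52.9200″
λ: fractional minutes 0.77600 × 60 = 46.5600″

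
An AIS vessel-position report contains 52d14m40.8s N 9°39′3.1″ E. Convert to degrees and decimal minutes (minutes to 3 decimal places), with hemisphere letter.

52° 14.680′ N, 9° 39.052′ E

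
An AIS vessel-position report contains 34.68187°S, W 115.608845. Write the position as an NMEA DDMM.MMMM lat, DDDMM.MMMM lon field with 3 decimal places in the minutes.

Lat: 34° + 0.681870 × 60 = 34° 40.91220′
Longitude: 115° + 0.608845 × 60 = 115° 36.53070′

3440.912,S / 11536.531,W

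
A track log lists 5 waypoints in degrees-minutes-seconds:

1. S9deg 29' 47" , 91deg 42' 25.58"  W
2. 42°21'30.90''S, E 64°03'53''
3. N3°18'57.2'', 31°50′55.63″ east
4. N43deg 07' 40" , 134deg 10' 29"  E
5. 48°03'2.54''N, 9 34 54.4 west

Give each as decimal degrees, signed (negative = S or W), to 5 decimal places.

1. -9.49639, -91.70711
2. -42.35858, 64.06472
3. 3.31589, 31.84879
4. 43.12778, 134.17472
5. 48.05071, -9.58178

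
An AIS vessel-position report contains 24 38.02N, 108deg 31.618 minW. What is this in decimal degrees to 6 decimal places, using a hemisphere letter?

24.633667° N, 108.526967° W

Latitude: 38.02′ = 0.633667°; total 24.6336667
Longitude: 108 + 31.618/60 = 108.5269667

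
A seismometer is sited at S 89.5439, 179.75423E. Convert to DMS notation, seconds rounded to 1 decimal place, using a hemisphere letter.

89°32′38.0″ S, 179°45′15.2″ E

φ: 0.543900 × 60 = 32.63400′ → 32′, remainder × 60 = 38.040″
Longitude: whole degrees 179; 45.25380′ → 45′ and 15.228″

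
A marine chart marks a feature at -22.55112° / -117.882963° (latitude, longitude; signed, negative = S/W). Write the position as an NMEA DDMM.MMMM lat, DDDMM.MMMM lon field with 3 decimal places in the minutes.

2233.067,S / 11752.978,W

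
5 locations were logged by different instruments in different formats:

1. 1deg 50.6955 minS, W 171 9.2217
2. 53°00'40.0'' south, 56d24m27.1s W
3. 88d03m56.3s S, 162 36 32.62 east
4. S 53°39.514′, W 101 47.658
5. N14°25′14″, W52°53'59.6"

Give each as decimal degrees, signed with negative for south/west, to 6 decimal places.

1. -1.844925, -171.153695
2. -53.011111, -56.407528
3. -88.065639, 162.609061
4. -53.658567, -101.794300
5. 14.420556, -52.899889

Point 1:
  Latitude: 1 + 50.6955/60 = 1.8449250
  hemisphere S, so the sign is −
  Lon: 9.2217′ = 0.153695°; total 171.1536950
  W ⇒ negate
Point 2:
  Latitude: 53 + 0/60 + 40/3600 = 53.0111111
  hemisphere S, so the sign is −
  Lon: 24′ + 27.1″ = 24.45167′; 56 + 24.45167/60 = 56.4075278
  hemisphere W, so the sign is −
Point 3:
  Latitude: 88 + 3/60 + 56.3/3600 = 88.0656389
  hemisphere S, so the sign is −
  λ: 162° + 36/60 + 32.62/3600 = 162 + 0.600000 + 0.009061 = 162.6090611
  E → positive
Point 4:
  Latitude: 39.514′ = 0.658567°; total 53.6585667
  S → negative
  Lon: 47.658′ = 0.794300°; total 101.7943000
  W ⇒ negate
Point 5:
  φ: 14° + 25/60 + 14/3600 = 14 + 0.416667 + 0.003889 = 14.4205556
  N ⇒ keep positive
  Lon: 52° + 53/60 + 59.6/3600 = 52 + 0.883333 + 0.016556 = 52.8998889
  W → negative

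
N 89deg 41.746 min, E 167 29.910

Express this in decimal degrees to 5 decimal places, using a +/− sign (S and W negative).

89.69577, 167.49850

φ: 41.746′ = 0.695767°; total 89.695767
N ⇒ keep positive
λ: 29.91′ = 0.498500°; total 167.498500
E ⇒ keep positive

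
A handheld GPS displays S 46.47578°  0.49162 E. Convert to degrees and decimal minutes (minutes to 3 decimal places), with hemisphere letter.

φ: minutes = (46.475780 − 46) × 60 = 28.54680
Lon: 0° + 0.491620 × 60 = 0° 29.49720′

46° 28.547′ S, 0° 29.497′ E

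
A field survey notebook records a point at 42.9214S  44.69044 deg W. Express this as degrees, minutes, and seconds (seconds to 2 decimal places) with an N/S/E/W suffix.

42°55′17.04″ S, 44°41′25.58″ W

Lat: 0.921400 × 60 = 55.28400′ → 55′, remainder × 60 = 17.0400″
Longitude: whole degrees 44; 41.42640′ → 41′ and 25.5840″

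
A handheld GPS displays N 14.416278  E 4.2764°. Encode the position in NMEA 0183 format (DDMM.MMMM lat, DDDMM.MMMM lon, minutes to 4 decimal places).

1424.9767,N / 00416.5840,E

Latitude: minutes = (14.416278 − 14) × 60 = 24.976680
λ: 4° + 0.276400 × 60 = 4° 16.584000′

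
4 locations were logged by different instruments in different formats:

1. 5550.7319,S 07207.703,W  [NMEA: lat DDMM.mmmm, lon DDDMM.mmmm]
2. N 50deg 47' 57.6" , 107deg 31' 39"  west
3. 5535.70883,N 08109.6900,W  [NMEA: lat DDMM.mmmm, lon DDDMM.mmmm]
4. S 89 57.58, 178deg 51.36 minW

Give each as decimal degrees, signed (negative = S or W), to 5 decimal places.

Point 1:
  Lat: split at 2 digits → 55° and 50.7319′; 55 + 50.7319/60 = 55.845532
  hemisphere S, so the sign is −
  Lon: split at 3 digits → 072° and 7.703′; 72 + 7.703/60 = 72.128383
  W → negative
Point 2:
  φ: 50° + 47/60 + 57.6/3600 = 50 + 0.783333 + 0.016000 = 50.799333
  N → positive
  Lon: 107 + 31/60 + 39/3600 = 107.527500
  W → negative
Point 3:
  φ: split at 2 digits → 55° and 35.70883′; 55 + 35.70883/60 = 55.595147
  N ⇒ keep positive
  λ: degrees = first 3 digits = 81, minutes = 9.69; 81 + 9.69/60 = 81.161500
  W ⇒ negate
Point 4:
  Latitude: 57.58′ = 0.959667°; total 89.959667
  hemisphere S, so the sign is −
  λ: 178 + 51.36/60 = 178.856000
  hemisphere W, so the sign is −

1. -55.84553, -72.12838
2. 50.79933, -107.52750
3. 55.59515, -81.16150
4. -89.95967, -178.85600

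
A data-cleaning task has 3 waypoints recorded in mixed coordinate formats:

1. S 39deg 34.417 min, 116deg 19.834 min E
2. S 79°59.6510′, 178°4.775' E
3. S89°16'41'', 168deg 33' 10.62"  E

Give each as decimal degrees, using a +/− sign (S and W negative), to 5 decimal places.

1. -39.57362, 116.33057
2. -79.99418, 178.07958
3. -89.27806, 168.55295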